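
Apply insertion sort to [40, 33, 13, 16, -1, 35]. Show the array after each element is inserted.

First element 40 is already 'sorted'
Insert 33: shifted 1 elements -> [33, 40, 13, 16, -1, 35]
Insert 13: shifted 2 elements -> [13, 33, 40, 16, -1, 35]
Insert 16: shifted 2 elements -> [13, 16, 33, 40, -1, 35]
Insert -1: shifted 4 elements -> [-1, 13, 16, 33, 40, 35]
Insert 35: shifted 1 elements -> [-1, 13, 16, 33, 35, 40]


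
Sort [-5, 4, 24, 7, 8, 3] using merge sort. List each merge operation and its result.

Divide and conquer:
  Merge [4] + [24] -> [4, 24]
  Merge [-5] + [4, 24] -> [-5, 4, 24]
  Merge [8] + [3] -> [3, 8]
  Merge [7] + [3, 8] -> [3, 7, 8]
  Merge [-5, 4, 24] + [3, 7, 8] -> [-5, 3, 4, 7, 8, 24]


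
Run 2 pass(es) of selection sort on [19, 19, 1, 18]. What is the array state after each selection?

Pass 1: Select minimum 1 at index 2, swap -> [1, 19, 19, 18]
Pass 2: Select minimum 18 at index 3, swap -> [1, 18, 19, 19]


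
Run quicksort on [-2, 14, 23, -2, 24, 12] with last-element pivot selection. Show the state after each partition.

Partition 1: pivot=12 at index 2 -> [-2, -2, 12, 14, 24, 23]
Partition 2: pivot=-2 at index 1 -> [-2, -2, 12, 14, 24, 23]
Partition 3: pivot=23 at index 4 -> [-2, -2, 12, 14, 23, 24]


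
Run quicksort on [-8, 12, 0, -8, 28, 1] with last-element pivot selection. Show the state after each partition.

Partition 1: pivot=1 at index 3 -> [-8, 0, -8, 1, 28, 12]
Partition 2: pivot=-8 at index 1 -> [-8, -8, 0, 1, 28, 12]
Partition 3: pivot=12 at index 4 -> [-8, -8, 0, 1, 12, 28]


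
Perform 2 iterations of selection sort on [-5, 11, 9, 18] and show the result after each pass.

Pass 1: Select minimum -5 at index 0, swap -> [-5, 11, 9, 18]
Pass 2: Select minimum 9 at index 2, swap -> [-5, 9, 11, 18]


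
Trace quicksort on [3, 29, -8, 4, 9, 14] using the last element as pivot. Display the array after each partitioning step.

Partition 1: pivot=14 at index 4 -> [3, -8, 4, 9, 14, 29]
Partition 2: pivot=9 at index 3 -> [3, -8, 4, 9, 14, 29]
Partition 3: pivot=4 at index 2 -> [3, -8, 4, 9, 14, 29]
Partition 4: pivot=-8 at index 0 -> [-8, 3, 4, 9, 14, 29]


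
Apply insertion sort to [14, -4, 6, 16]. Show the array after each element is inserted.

First element 14 is already 'sorted'
Insert -4: shifted 1 elements -> [-4, 14, 6, 16]
Insert 6: shifted 1 elements -> [-4, 6, 14, 16]
Insert 16: shifted 0 elements -> [-4, 6, 14, 16]


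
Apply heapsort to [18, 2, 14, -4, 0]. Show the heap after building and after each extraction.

Build heap: [18, 2, 14, -4, 0]
Extract 18: [14, 2, 0, -4, 18]
Extract 14: [2, -4, 0, 14, 18]
Extract 2: [0, -4, 2, 14, 18]
Extract 0: [-4, 0, 2, 14, 18]


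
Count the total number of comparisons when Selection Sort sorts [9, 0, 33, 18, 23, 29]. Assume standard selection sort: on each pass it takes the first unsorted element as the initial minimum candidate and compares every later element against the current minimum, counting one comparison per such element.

Pass 1: scan indices 1..5 for the minimum = 5 comparison(s); min is 0, place at index 0 -> [0, 9, 33, 18, 23, 29]
Pass 2: scan indices 2..5 for the minimum = 4 comparison(s); min is 9, place at index 1 -> [0, 9, 33, 18, 23, 29]
Pass 3: scan indices 3..5 for the minimum = 3 comparison(s); min is 18, place at index 2 -> [0, 9, 18, 33, 23, 29]
Pass 4: scan indices 4..5 for the minimum = 2 comparison(s); min is 23, place at index 3 -> [0, 9, 18, 23, 33, 29]
Pass 5: scan indices 5..5 for the minimum = 1 comparison(s); min is 29, place at index 4 -> [0, 9, 18, 23, 29, 33]
Selection sort always scans the whole unsorted suffix, so the count is (n-1) + (n-2) + ... + 1 = n(n-1)/2 = 6*5/2 = 15 regardless of the input order.
Total comparisons: 5 + 4 + 3 + 2 + 1 = 15


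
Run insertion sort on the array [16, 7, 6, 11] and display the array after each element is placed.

First element 16 is already 'sorted'
Insert 7: shifted 1 elements -> [7, 16, 6, 11]
Insert 6: shifted 2 elements -> [6, 7, 16, 11]
Insert 11: shifted 1 elements -> [6, 7, 11, 16]


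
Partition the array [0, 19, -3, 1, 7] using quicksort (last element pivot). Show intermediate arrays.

Partition 1: pivot=7 at index 3 -> [0, -3, 1, 7, 19]
Partition 2: pivot=1 at index 2 -> [0, -3, 1, 7, 19]
Partition 3: pivot=-3 at index 0 -> [-3, 0, 1, 7, 19]


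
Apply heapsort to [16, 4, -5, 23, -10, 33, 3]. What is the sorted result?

Build heap: [33, 23, 16, 4, -10, -5, 3]
Extract 33: [23, 4, 16, 3, -10, -5, 33]
Extract 23: [16, 4, -5, 3, -10, 23, 33]
Extract 16: [4, 3, -5, -10, 16, 23, 33]
Extract 4: [3, -10, -5, 4, 16, 23, 33]
Extract 3: [-5, -10, 3, 4, 16, 23, 33]
Extract -5: [-10, -5, 3, 4, 16, 23, 33]


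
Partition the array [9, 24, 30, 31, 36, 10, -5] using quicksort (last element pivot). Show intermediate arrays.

Partition 1: pivot=-5 at index 0 -> [-5, 24, 30, 31, 36, 10, 9]
Partition 2: pivot=9 at index 1 -> [-5, 9, 30, 31, 36, 10, 24]
Partition 3: pivot=24 at index 3 -> [-5, 9, 10, 24, 36, 30, 31]
Partition 4: pivot=31 at index 5 -> [-5, 9, 10, 24, 30, 31, 36]


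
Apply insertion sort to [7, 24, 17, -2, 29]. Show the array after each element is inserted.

First element 7 is already 'sorted'
Insert 24: shifted 0 elements -> [7, 24, 17, -2, 29]
Insert 17: shifted 1 elements -> [7, 17, 24, -2, 29]
Insert -2: shifted 3 elements -> [-2, 7, 17, 24, 29]
Insert 29: shifted 0 elements -> [-2, 7, 17, 24, 29]


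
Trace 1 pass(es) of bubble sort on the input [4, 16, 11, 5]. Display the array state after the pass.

After pass 1: [4, 11, 5, 16] (2 swaps)
Total swaps: 2


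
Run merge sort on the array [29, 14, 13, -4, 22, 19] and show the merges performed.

Divide and conquer:
  Merge [14] + [13] -> [13, 14]
  Merge [29] + [13, 14] -> [13, 14, 29]
  Merge [22] + [19] -> [19, 22]
  Merge [-4] + [19, 22] -> [-4, 19, 22]
  Merge [13, 14, 29] + [-4, 19, 22] -> [-4, 13, 14, 19, 22, 29]


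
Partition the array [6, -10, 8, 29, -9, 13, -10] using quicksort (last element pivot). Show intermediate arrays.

Partition 1: pivot=-10 at index 1 -> [-10, -10, 8, 29, -9, 13, 6]
Partition 2: pivot=6 at index 3 -> [-10, -10, -9, 6, 8, 13, 29]
Partition 3: pivot=29 at index 6 -> [-10, -10, -9, 6, 8, 13, 29]
Partition 4: pivot=13 at index 5 -> [-10, -10, -9, 6, 8, 13, 29]


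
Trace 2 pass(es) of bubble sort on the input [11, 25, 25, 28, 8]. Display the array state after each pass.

After pass 1: [11, 25, 25, 8, 28] (1 swaps)
After pass 2: [11, 25, 8, 25, 28] (1 swaps)
Total swaps: 2


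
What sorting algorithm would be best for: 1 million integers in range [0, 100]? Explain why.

Best choice: Counting sort
Reason: O(n + k) where k=100 is small; linear time beats O(n log n)


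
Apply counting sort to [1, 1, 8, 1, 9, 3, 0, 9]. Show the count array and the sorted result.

Count array: [1, 3, 0, 1, 0, 0, 0, 0, 1, 2]
(count[i] = number of elements equal to i)
Cumulative count: [1, 4, 4, 5, 5, 5, 5, 5, 6, 8]
Sorted: [0, 1, 1, 1, 3, 8, 9, 9]


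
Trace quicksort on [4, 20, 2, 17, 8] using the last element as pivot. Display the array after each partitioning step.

Partition 1: pivot=8 at index 2 -> [4, 2, 8, 17, 20]
Partition 2: pivot=2 at index 0 -> [2, 4, 8, 17, 20]
Partition 3: pivot=20 at index 4 -> [2, 4, 8, 17, 20]


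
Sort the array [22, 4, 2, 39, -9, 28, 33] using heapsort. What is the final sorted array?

Build heap: [39, 22, 33, 4, -9, 28, 2]
Extract 39: [33, 22, 28, 4, -9, 2, 39]
Extract 33: [28, 22, 2, 4, -9, 33, 39]
Extract 28: [22, 4, 2, -9, 28, 33, 39]
Extract 22: [4, -9, 2, 22, 28, 33, 39]
Extract 4: [2, -9, 4, 22, 28, 33, 39]
Extract 2: [-9, 2, 4, 22, 28, 33, 39]


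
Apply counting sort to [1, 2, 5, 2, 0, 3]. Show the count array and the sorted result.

Count array: [1, 1, 2, 1, 0, 1]
(count[i] = number of elements equal to i)
Cumulative count: [1, 2, 4, 5, 5, 6]
Sorted: [0, 1, 2, 2, 3, 5]


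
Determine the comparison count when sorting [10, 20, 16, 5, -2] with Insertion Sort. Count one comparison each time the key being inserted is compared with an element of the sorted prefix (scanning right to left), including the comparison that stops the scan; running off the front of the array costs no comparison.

Insert 20: 10 <= 20 (stop) = 1 comparison(s) -> [10, 20, 16, 5, -2]
Insert 16: 20 > 16 (shift), 10 <= 16 (stop) = 2 comparison(s) -> [10, 16, 20, 5, -2]
Insert 5: 20 > 5 (shift), 16 > 5 (shift), 10 > 5 (shift), reached front = 3 comparison(s) -> [5, 10, 16, 20, -2]
Insert -2: 20 > -2 (shift), 16 > -2 (shift), 10 > -2 (shift), 5 > -2 (shift), reached front = 4 comparison(s) -> [-2, 5, 10, 16, 20]
Total comparisons: 1 + 2 + 3 + 4 = 10


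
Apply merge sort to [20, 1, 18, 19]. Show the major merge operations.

Divide and conquer:
  Merge [20] + [1] -> [1, 20]
  Merge [18] + [19] -> [18, 19]
  Merge [1, 20] + [18, 19] -> [1, 18, 19, 20]


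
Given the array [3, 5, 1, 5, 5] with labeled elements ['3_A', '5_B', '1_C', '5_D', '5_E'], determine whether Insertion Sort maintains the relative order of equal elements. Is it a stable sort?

Trace Insertion Sort on the labeled array (the key is the number; the letter only tracks identity):
  Insert 5_B at index 1: [3_A, 5_B, 1_C, 5_D, 5_E]
  Insert 1_C at index 0: [1_C, 3_A, 5_B, 5_D, 5_E]
  Insert 5_D at index 3: [1_C, 3_A, 5_B, 5_D, 5_E]
  Insert 5_E at index 4: [1_C, 3_A, 5_B, 5_D, 5_E]
Final order: [1_C, 3_A, 5_B, 5_D, 5_E]
Equal keys:
  value 5: originally 5_B, 5_D, 5_E; after sorting 5_B, 5_D, 5_E -> order preserved
All equal keys kept their original relative order. Insertion Sort is stable: elements are shifted only while they are strictly greater than the key, so a key is inserted after any equal elements already placed.
Answer: Stable


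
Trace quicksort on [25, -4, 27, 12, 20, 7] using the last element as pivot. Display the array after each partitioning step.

Partition 1: pivot=7 at index 1 -> [-4, 7, 27, 12, 20, 25]
Partition 2: pivot=25 at index 4 -> [-4, 7, 12, 20, 25, 27]
Partition 3: pivot=20 at index 3 -> [-4, 7, 12, 20, 25, 27]


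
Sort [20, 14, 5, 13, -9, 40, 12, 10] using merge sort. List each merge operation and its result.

Divide and conquer:
  Merge [20] + [14] -> [14, 20]
  Merge [5] + [13] -> [5, 13]
  Merge [14, 20] + [5, 13] -> [5, 13, 14, 20]
  Merge [-9] + [40] -> [-9, 40]
  Merge [12] + [10] -> [10, 12]
  Merge [-9, 40] + [10, 12] -> [-9, 10, 12, 40]
  Merge [5, 13, 14, 20] + [-9, 10, 12, 40] -> [-9, 5, 10, 12, 13, 14, 20, 40]


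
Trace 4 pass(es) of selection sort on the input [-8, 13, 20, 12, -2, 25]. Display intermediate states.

Pass 1: Select minimum -8 at index 0, swap -> [-8, 13, 20, 12, -2, 25]
Pass 2: Select minimum -2 at index 4, swap -> [-8, -2, 20, 12, 13, 25]
Pass 3: Select minimum 12 at index 3, swap -> [-8, -2, 12, 20, 13, 25]
Pass 4: Select minimum 13 at index 4, swap -> [-8, -2, 12, 13, 20, 25]


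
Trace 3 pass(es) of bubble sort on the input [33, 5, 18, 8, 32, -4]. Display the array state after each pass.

After pass 1: [5, 18, 8, 32, -4, 33] (5 swaps)
After pass 2: [5, 8, 18, -4, 32, 33] (2 swaps)
After pass 3: [5, 8, -4, 18, 32, 33] (1 swaps)
Total swaps: 8


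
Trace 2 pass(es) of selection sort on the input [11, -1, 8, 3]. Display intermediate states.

Pass 1: Select minimum -1 at index 1, swap -> [-1, 11, 8, 3]
Pass 2: Select minimum 3 at index 3, swap -> [-1, 3, 8, 11]


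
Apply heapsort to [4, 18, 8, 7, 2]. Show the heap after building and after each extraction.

Build heap: [18, 7, 8, 4, 2]
Extract 18: [8, 7, 2, 4, 18]
Extract 8: [7, 4, 2, 8, 18]
Extract 7: [4, 2, 7, 8, 18]
Extract 4: [2, 4, 7, 8, 18]


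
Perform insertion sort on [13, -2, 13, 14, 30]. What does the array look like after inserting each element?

First element 13 is already 'sorted'
Insert -2: shifted 1 elements -> [-2, 13, 13, 14, 30]
Insert 13: shifted 0 elements -> [-2, 13, 13, 14, 30]
Insert 14: shifted 0 elements -> [-2, 13, 13, 14, 30]
Insert 30: shifted 0 elements -> [-2, 13, 13, 14, 30]


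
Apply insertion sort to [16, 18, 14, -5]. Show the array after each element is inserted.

First element 16 is already 'sorted'
Insert 18: shifted 0 elements -> [16, 18, 14, -5]
Insert 14: shifted 2 elements -> [14, 16, 18, -5]
Insert -5: shifted 3 elements -> [-5, 14, 16, 18]


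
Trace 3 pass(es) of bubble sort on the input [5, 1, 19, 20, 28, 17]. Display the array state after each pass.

After pass 1: [1, 5, 19, 20, 17, 28] (2 swaps)
After pass 2: [1, 5, 19, 17, 20, 28] (1 swaps)
After pass 3: [1, 5, 17, 19, 20, 28] (1 swaps)
Total swaps: 4


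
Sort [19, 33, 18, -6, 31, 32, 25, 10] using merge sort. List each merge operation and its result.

Divide and conquer:
  Merge [19] + [33] -> [19, 33]
  Merge [18] + [-6] -> [-6, 18]
  Merge [19, 33] + [-6, 18] -> [-6, 18, 19, 33]
  Merge [31] + [32] -> [31, 32]
  Merge [25] + [10] -> [10, 25]
  Merge [31, 32] + [10, 25] -> [10, 25, 31, 32]
  Merge [-6, 18, 19, 33] + [10, 25, 31, 32] -> [-6, 10, 18, 19, 25, 31, 32, 33]


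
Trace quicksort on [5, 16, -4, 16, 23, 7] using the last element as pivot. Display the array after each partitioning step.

Partition 1: pivot=7 at index 2 -> [5, -4, 7, 16, 23, 16]
Partition 2: pivot=-4 at index 0 -> [-4, 5, 7, 16, 23, 16]
Partition 3: pivot=16 at index 4 -> [-4, 5, 7, 16, 16, 23]


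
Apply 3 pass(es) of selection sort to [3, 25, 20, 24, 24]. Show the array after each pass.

Pass 1: Select minimum 3 at index 0, swap -> [3, 25, 20, 24, 24]
Pass 2: Select minimum 20 at index 2, swap -> [3, 20, 25, 24, 24]
Pass 3: Select minimum 24 at index 3, swap -> [3, 20, 24, 25, 24]


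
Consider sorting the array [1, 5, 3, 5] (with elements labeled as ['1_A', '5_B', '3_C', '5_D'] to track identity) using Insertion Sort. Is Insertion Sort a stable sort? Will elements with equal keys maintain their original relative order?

Trace Insertion Sort on the labeled array (the key is the number; the letter only tracks identity):
  Insert 5_B at index 1: [1_A, 5_B, 3_C, 5_D]
  Insert 3_C at index 1: [1_A, 3_C, 5_B, 5_D]
  Insert 5_D at index 3: [1_A, 3_C, 5_B, 5_D]
Final order: [1_A, 3_C, 5_B, 5_D]
Equal keys:
  value 5: originally 5_B, 5_D; after sorting 5_B, 5_D -> order preserved
All equal keys kept their original relative order. Insertion Sort is stable: elements are shifted only while they are strictly greater than the key, so a key is inserted after any equal elements already placed.
Answer: Stable


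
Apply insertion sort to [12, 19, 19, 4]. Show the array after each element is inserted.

First element 12 is already 'sorted'
Insert 19: shifted 0 elements -> [12, 19, 19, 4]
Insert 19: shifted 0 elements -> [12, 19, 19, 4]
Insert 4: shifted 3 elements -> [4, 12, 19, 19]


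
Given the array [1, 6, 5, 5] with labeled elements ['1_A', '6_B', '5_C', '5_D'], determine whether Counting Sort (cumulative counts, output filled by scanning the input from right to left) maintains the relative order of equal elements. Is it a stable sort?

Trace Counting Sort on the labeled array (the key is the number; the letter only tracks identity):
  Counts for values 0..6: [0, 1, 0, 0, 0, 2, 1]
  Cumulative counts: [0, 1, 1, 1, 1, 3, 4]
  Scan right to left: place 5_D at output index 2
  Scan right to left: place 5_C at output index 1
  Scan right to left: place 6_B at output index 3
  Scan right to left: place 1_A at output index 0
  Output: [1_A, 5_C, 5_D, 6_B]
Equal keys:
  value 5: originally 5_C, 5_D; after sorting 5_C, 5_D -> order preserved
All equal keys kept their original relative order. Counting Sort is stable: scanning the input right to left with decreasing cumulative counts places later duplicates at later output positions.
Answer: Stable


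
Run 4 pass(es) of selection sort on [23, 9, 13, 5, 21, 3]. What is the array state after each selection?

Pass 1: Select minimum 3 at index 5, swap -> [3, 9, 13, 5, 21, 23]
Pass 2: Select minimum 5 at index 3, swap -> [3, 5, 13, 9, 21, 23]
Pass 3: Select minimum 9 at index 3, swap -> [3, 5, 9, 13, 21, 23]
Pass 4: Select minimum 13 at index 3, swap -> [3, 5, 9, 13, 21, 23]


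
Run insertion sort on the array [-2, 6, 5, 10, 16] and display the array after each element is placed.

First element -2 is already 'sorted'
Insert 6: shifted 0 elements -> [-2, 6, 5, 10, 16]
Insert 5: shifted 1 elements -> [-2, 5, 6, 10, 16]
Insert 10: shifted 0 elements -> [-2, 5, 6, 10, 16]
Insert 16: shifted 0 elements -> [-2, 5, 6, 10, 16]


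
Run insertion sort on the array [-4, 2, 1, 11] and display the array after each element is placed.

First element -4 is already 'sorted'
Insert 2: shifted 0 elements -> [-4, 2, 1, 11]
Insert 1: shifted 1 elements -> [-4, 1, 2, 11]
Insert 11: shifted 0 elements -> [-4, 1, 2, 11]


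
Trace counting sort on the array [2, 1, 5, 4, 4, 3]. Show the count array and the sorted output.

Count array: [0, 1, 1, 1, 2, 1]
(count[i] = number of elements equal to i)
Cumulative count: [0, 1, 2, 3, 5, 6]
Sorted: [1, 2, 3, 4, 4, 5]


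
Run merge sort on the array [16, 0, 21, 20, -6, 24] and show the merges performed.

Divide and conquer:
  Merge [0] + [21] -> [0, 21]
  Merge [16] + [0, 21] -> [0, 16, 21]
  Merge [-6] + [24] -> [-6, 24]
  Merge [20] + [-6, 24] -> [-6, 20, 24]
  Merge [0, 16, 21] + [-6, 20, 24] -> [-6, 0, 16, 20, 21, 24]


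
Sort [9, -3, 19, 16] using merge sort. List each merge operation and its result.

Divide and conquer:
  Merge [9] + [-3] -> [-3, 9]
  Merge [19] + [16] -> [16, 19]
  Merge [-3, 9] + [16, 19] -> [-3, 9, 16, 19]


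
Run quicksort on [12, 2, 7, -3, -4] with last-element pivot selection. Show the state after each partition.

Partition 1: pivot=-4 at index 0 -> [-4, 2, 7, -3, 12]
Partition 2: pivot=12 at index 4 -> [-4, 2, 7, -3, 12]
Partition 3: pivot=-3 at index 1 -> [-4, -3, 7, 2, 12]
Partition 4: pivot=2 at index 2 -> [-4, -3, 2, 7, 12]


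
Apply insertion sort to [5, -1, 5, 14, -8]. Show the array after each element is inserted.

First element 5 is already 'sorted'
Insert -1: shifted 1 elements -> [-1, 5, 5, 14, -8]
Insert 5: shifted 0 elements -> [-1, 5, 5, 14, -8]
Insert 14: shifted 0 elements -> [-1, 5, 5, 14, -8]
Insert -8: shifted 4 elements -> [-8, -1, 5, 5, 14]


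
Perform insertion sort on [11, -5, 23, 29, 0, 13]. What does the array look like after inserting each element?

First element 11 is already 'sorted'
Insert -5: shifted 1 elements -> [-5, 11, 23, 29, 0, 13]
Insert 23: shifted 0 elements -> [-5, 11, 23, 29, 0, 13]
Insert 29: shifted 0 elements -> [-5, 11, 23, 29, 0, 13]
Insert 0: shifted 3 elements -> [-5, 0, 11, 23, 29, 13]
Insert 13: shifted 2 elements -> [-5, 0, 11, 13, 23, 29]


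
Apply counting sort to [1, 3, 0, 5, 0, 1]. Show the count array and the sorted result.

Count array: [2, 2, 0, 1, 0, 1]
(count[i] = number of elements equal to i)
Cumulative count: [2, 4, 4, 5, 5, 6]
Sorted: [0, 0, 1, 1, 3, 5]


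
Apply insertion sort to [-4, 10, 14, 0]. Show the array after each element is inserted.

First element -4 is already 'sorted'
Insert 10: shifted 0 elements -> [-4, 10, 14, 0]
Insert 14: shifted 0 elements -> [-4, 10, 14, 0]
Insert 0: shifted 2 elements -> [-4, 0, 10, 14]


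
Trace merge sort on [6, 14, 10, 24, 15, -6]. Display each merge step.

Divide and conquer:
  Merge [14] + [10] -> [10, 14]
  Merge [6] + [10, 14] -> [6, 10, 14]
  Merge [15] + [-6] -> [-6, 15]
  Merge [24] + [-6, 15] -> [-6, 15, 24]
  Merge [6, 10, 14] + [-6, 15, 24] -> [-6, 6, 10, 14, 15, 24]


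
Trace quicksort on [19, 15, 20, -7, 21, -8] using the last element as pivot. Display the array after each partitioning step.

Partition 1: pivot=-8 at index 0 -> [-8, 15, 20, -7, 21, 19]
Partition 2: pivot=19 at index 3 -> [-8, 15, -7, 19, 21, 20]
Partition 3: pivot=-7 at index 1 -> [-8, -7, 15, 19, 21, 20]
Partition 4: pivot=20 at index 4 -> [-8, -7, 15, 19, 20, 21]


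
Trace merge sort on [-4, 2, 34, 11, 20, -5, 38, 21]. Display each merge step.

Divide and conquer:
  Merge [-4] + [2] -> [-4, 2]
  Merge [34] + [11] -> [11, 34]
  Merge [-4, 2] + [11, 34] -> [-4, 2, 11, 34]
  Merge [20] + [-5] -> [-5, 20]
  Merge [38] + [21] -> [21, 38]
  Merge [-5, 20] + [21, 38] -> [-5, 20, 21, 38]
  Merge [-4, 2, 11, 34] + [-5, 20, 21, 38] -> [-5, -4, 2, 11, 20, 21, 34, 38]


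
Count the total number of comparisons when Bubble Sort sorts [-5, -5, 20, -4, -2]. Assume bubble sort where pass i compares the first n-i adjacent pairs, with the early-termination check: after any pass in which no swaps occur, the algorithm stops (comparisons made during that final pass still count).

Pass 1: compare adjacent pairs (0,1)..(3,4) = 4 comparison(s), 2 swap(s) -> [-5, -5, -4, -2, 20]
Pass 2: compare adjacent pairs (0,1)..(2,3) = 3 comparison(s), 0 swap(s) -> [-5, -5, -4, -2, 20]
No swaps in this pass, so bubble sort stops here.
Total comparisons: 4 + 3 = 7


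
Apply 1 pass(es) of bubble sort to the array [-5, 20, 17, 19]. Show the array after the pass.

After pass 1: [-5, 17, 19, 20] (2 swaps)
Total swaps: 2


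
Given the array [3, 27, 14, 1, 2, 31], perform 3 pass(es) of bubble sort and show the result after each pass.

After pass 1: [3, 14, 1, 2, 27, 31] (3 swaps)
After pass 2: [3, 1, 2, 14, 27, 31] (2 swaps)
After pass 3: [1, 2, 3, 14, 27, 31] (2 swaps)
Total swaps: 7


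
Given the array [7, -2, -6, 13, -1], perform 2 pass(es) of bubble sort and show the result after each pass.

After pass 1: [-2, -6, 7, -1, 13] (3 swaps)
After pass 2: [-6, -2, -1, 7, 13] (2 swaps)
Total swaps: 5


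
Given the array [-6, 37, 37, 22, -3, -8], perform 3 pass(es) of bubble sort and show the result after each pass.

After pass 1: [-6, 37, 22, -3, -8, 37] (3 swaps)
After pass 2: [-6, 22, -3, -8, 37, 37] (3 swaps)
After pass 3: [-6, -3, -8, 22, 37, 37] (2 swaps)
Total swaps: 8


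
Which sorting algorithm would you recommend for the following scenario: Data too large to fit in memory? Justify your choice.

Best choice: External merge sort
Reason: Minimizes disk I/O by sequential reads/writes


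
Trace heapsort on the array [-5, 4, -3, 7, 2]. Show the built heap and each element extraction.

Build heap: [7, 4, -3, -5, 2]
Extract 7: [4, 2, -3, -5, 7]
Extract 4: [2, -5, -3, 4, 7]
Extract 2: [-3, -5, 2, 4, 7]
Extract -3: [-5, -3, 2, 4, 7]


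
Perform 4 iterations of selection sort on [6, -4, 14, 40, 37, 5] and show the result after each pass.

Pass 1: Select minimum -4 at index 1, swap -> [-4, 6, 14, 40, 37, 5]
Pass 2: Select minimum 5 at index 5, swap -> [-4, 5, 14, 40, 37, 6]
Pass 3: Select minimum 6 at index 5, swap -> [-4, 5, 6, 40, 37, 14]
Pass 4: Select minimum 14 at index 5, swap -> [-4, 5, 6, 14, 37, 40]


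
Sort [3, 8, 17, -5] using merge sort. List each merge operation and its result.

Divide and conquer:
  Merge [3] + [8] -> [3, 8]
  Merge [17] + [-5] -> [-5, 17]
  Merge [3, 8] + [-5, 17] -> [-5, 3, 8, 17]


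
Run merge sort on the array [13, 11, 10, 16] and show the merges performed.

Divide and conquer:
  Merge [13] + [11] -> [11, 13]
  Merge [10] + [16] -> [10, 16]
  Merge [11, 13] + [10, 16] -> [10, 11, 13, 16]


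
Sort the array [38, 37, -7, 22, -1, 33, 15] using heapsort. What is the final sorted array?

Build heap: [38, 37, 33, 22, -1, -7, 15]
Extract 38: [37, 22, 33, 15, -1, -7, 38]
Extract 37: [33, 22, -7, 15, -1, 37, 38]
Extract 33: [22, 15, -7, -1, 33, 37, 38]
Extract 22: [15, -1, -7, 22, 33, 37, 38]
Extract 15: [-1, -7, 15, 22, 33, 37, 38]
Extract -1: [-7, -1, 15, 22, 33, 37, 38]


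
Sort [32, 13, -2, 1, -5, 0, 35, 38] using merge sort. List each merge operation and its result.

Divide and conquer:
  Merge [32] + [13] -> [13, 32]
  Merge [-2] + [1] -> [-2, 1]
  Merge [13, 32] + [-2, 1] -> [-2, 1, 13, 32]
  Merge [-5] + [0] -> [-5, 0]
  Merge [35] + [38] -> [35, 38]
  Merge [-5, 0] + [35, 38] -> [-5, 0, 35, 38]
  Merge [-2, 1, 13, 32] + [-5, 0, 35, 38] -> [-5, -2, 0, 1, 13, 32, 35, 38]


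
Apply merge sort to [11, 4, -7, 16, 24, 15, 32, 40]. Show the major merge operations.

Divide and conquer:
  Merge [11] + [4] -> [4, 11]
  Merge [-7] + [16] -> [-7, 16]
  Merge [4, 11] + [-7, 16] -> [-7, 4, 11, 16]
  Merge [24] + [15] -> [15, 24]
  Merge [32] + [40] -> [32, 40]
  Merge [15, 24] + [32, 40] -> [15, 24, 32, 40]
  Merge [-7, 4, 11, 16] + [15, 24, 32, 40] -> [-7, 4, 11, 15, 16, 24, 32, 40]


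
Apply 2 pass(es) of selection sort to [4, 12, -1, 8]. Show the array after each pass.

Pass 1: Select minimum -1 at index 2, swap -> [-1, 12, 4, 8]
Pass 2: Select minimum 4 at index 2, swap -> [-1, 4, 12, 8]


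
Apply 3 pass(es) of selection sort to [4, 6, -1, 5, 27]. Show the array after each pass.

Pass 1: Select minimum -1 at index 2, swap -> [-1, 6, 4, 5, 27]
Pass 2: Select minimum 4 at index 2, swap -> [-1, 4, 6, 5, 27]
Pass 3: Select minimum 5 at index 3, swap -> [-1, 4, 5, 6, 27]


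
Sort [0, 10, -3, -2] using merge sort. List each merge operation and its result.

Divide and conquer:
  Merge [0] + [10] -> [0, 10]
  Merge [-3] + [-2] -> [-3, -2]
  Merge [0, 10] + [-3, -2] -> [-3, -2, 0, 10]


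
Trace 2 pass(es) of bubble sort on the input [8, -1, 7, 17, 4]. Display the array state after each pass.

After pass 1: [-1, 7, 8, 4, 17] (3 swaps)
After pass 2: [-1, 7, 4, 8, 17] (1 swaps)
Total swaps: 4


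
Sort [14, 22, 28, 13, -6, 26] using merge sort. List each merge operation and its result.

Divide and conquer:
  Merge [22] + [28] -> [22, 28]
  Merge [14] + [22, 28] -> [14, 22, 28]
  Merge [-6] + [26] -> [-6, 26]
  Merge [13] + [-6, 26] -> [-6, 13, 26]
  Merge [14, 22, 28] + [-6, 13, 26] -> [-6, 13, 14, 22, 26, 28]


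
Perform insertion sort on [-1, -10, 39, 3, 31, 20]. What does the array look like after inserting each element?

First element -1 is already 'sorted'
Insert -10: shifted 1 elements -> [-10, -1, 39, 3, 31, 20]
Insert 39: shifted 0 elements -> [-10, -1, 39, 3, 31, 20]
Insert 3: shifted 1 elements -> [-10, -1, 3, 39, 31, 20]
Insert 31: shifted 1 elements -> [-10, -1, 3, 31, 39, 20]
Insert 20: shifted 2 elements -> [-10, -1, 3, 20, 31, 39]


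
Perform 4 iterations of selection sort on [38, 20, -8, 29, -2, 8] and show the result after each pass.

Pass 1: Select minimum -8 at index 2, swap -> [-8, 20, 38, 29, -2, 8]
Pass 2: Select minimum -2 at index 4, swap -> [-8, -2, 38, 29, 20, 8]
Pass 3: Select minimum 8 at index 5, swap -> [-8, -2, 8, 29, 20, 38]
Pass 4: Select minimum 20 at index 4, swap -> [-8, -2, 8, 20, 29, 38]


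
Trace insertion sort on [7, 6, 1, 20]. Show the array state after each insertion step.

First element 7 is already 'sorted'
Insert 6: shifted 1 elements -> [6, 7, 1, 20]
Insert 1: shifted 2 elements -> [1, 6, 7, 20]
Insert 20: shifted 0 elements -> [1, 6, 7, 20]


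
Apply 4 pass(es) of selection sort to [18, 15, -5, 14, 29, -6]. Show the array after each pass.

Pass 1: Select minimum -6 at index 5, swap -> [-6, 15, -5, 14, 29, 18]
Pass 2: Select minimum -5 at index 2, swap -> [-6, -5, 15, 14, 29, 18]
Pass 3: Select minimum 14 at index 3, swap -> [-6, -5, 14, 15, 29, 18]
Pass 4: Select minimum 15 at index 3, swap -> [-6, -5, 14, 15, 29, 18]


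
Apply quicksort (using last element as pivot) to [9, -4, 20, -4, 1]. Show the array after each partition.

Partition 1: pivot=1 at index 2 -> [-4, -4, 1, 9, 20]
Partition 2: pivot=-4 at index 1 -> [-4, -4, 1, 9, 20]
Partition 3: pivot=20 at index 4 -> [-4, -4, 1, 9, 20]


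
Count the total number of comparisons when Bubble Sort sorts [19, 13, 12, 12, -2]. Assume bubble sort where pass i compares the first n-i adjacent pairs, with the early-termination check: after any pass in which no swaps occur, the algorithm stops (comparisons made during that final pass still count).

Pass 1: compare adjacent pairs (0,1)..(3,4) = 4 comparison(s), 4 swap(s) -> [13, 12, 12, -2, 19]
Pass 2: compare adjacent pairs (0,1)..(2,3) = 3 comparison(s), 3 swap(s) -> [12, 12, -2, 13, 19]
Pass 3: compare adjacent pairs (0,1)..(1,2) = 2 comparison(s), 1 swap(s) -> [12, -2, 12, 13, 19]
Pass 4: compare adjacent pairs (0,1)..(0,1) = 1 comparison(s), 1 swap(s) -> [-2, 12, 12, 13, 19]
Every pass made at least one swap, so all n-1 passes run.
Total comparisons: 4 + 3 + 2 + 1 = 10


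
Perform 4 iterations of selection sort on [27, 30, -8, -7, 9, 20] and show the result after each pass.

Pass 1: Select minimum -8 at index 2, swap -> [-8, 30, 27, -7, 9, 20]
Pass 2: Select minimum -7 at index 3, swap -> [-8, -7, 27, 30, 9, 20]
Pass 3: Select minimum 9 at index 4, swap -> [-8, -7, 9, 30, 27, 20]
Pass 4: Select minimum 20 at index 5, swap -> [-8, -7, 9, 20, 27, 30]


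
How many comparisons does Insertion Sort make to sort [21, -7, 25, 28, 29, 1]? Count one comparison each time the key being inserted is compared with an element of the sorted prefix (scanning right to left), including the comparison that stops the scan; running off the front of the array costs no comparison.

Insert -7: 21 > -7 (shift), reached front = 1 comparison(s) -> [-7, 21, 25, 28, 29, 1]
Insert 25: 21 <= 25 (stop) = 1 comparison(s) -> [-7, 21, 25, 28, 29, 1]
Insert 28: 25 <= 28 (stop) = 1 comparison(s) -> [-7, 21, 25, 28, 29, 1]
Insert 29: 28 <= 29 (stop) = 1 comparison(s) -> [-7, 21, 25, 28, 29, 1]
Insert 1: 29 > 1 (shift), 28 > 1 (shift), 25 > 1 (shift), 21 > 1 (shift), -7 <= 1 (stop) = 5 comparison(s) -> [-7, 1, 21, 25, 28, 29]
Total comparisons: 1 + 1 + 1 + 1 + 5 = 9


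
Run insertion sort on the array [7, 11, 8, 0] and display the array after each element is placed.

First element 7 is already 'sorted'
Insert 11: shifted 0 elements -> [7, 11, 8, 0]
Insert 8: shifted 1 elements -> [7, 8, 11, 0]
Insert 0: shifted 3 elements -> [0, 7, 8, 11]


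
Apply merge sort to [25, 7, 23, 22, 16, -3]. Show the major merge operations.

Divide and conquer:
  Merge [7] + [23] -> [7, 23]
  Merge [25] + [7, 23] -> [7, 23, 25]
  Merge [16] + [-3] -> [-3, 16]
  Merge [22] + [-3, 16] -> [-3, 16, 22]
  Merge [7, 23, 25] + [-3, 16, 22] -> [-3, 7, 16, 22, 23, 25]


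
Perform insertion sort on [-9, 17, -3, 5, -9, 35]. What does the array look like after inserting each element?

First element -9 is already 'sorted'
Insert 17: shifted 0 elements -> [-9, 17, -3, 5, -9, 35]
Insert -3: shifted 1 elements -> [-9, -3, 17, 5, -9, 35]
Insert 5: shifted 1 elements -> [-9, -3, 5, 17, -9, 35]
Insert -9: shifted 3 elements -> [-9, -9, -3, 5, 17, 35]
Insert 35: shifted 0 elements -> [-9, -9, -3, 5, 17, 35]


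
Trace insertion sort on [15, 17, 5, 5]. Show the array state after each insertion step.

First element 15 is already 'sorted'
Insert 17: shifted 0 elements -> [15, 17, 5, 5]
Insert 5: shifted 2 elements -> [5, 15, 17, 5]
Insert 5: shifted 2 elements -> [5, 5, 15, 17]


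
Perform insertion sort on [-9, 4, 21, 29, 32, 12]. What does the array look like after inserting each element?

First element -9 is already 'sorted'
Insert 4: shifted 0 elements -> [-9, 4, 21, 29, 32, 12]
Insert 21: shifted 0 elements -> [-9, 4, 21, 29, 32, 12]
Insert 29: shifted 0 elements -> [-9, 4, 21, 29, 32, 12]
Insert 32: shifted 0 elements -> [-9, 4, 21, 29, 32, 12]
Insert 12: shifted 3 elements -> [-9, 4, 12, 21, 29, 32]


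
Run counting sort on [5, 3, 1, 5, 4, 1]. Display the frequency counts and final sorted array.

Count array: [0, 2, 0, 1, 1, 2]
(count[i] = number of elements equal to i)
Cumulative count: [0, 2, 2, 3, 4, 6]
Sorted: [1, 1, 3, 4, 5, 5]


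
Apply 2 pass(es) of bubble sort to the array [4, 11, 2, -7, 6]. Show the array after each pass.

After pass 1: [4, 2, -7, 6, 11] (3 swaps)
After pass 2: [2, -7, 4, 6, 11] (2 swaps)
Total swaps: 5


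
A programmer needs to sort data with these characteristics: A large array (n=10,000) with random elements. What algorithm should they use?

Best choice: Quicksort or Mergesort
Reason: Both have O(n log n) average case; quicksort has lower constant factors


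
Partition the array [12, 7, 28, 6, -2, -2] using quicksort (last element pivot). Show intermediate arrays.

Partition 1: pivot=-2 at index 1 -> [-2, -2, 28, 6, 12, 7]
Partition 2: pivot=7 at index 3 -> [-2, -2, 6, 7, 12, 28]
Partition 3: pivot=28 at index 5 -> [-2, -2, 6, 7, 12, 28]


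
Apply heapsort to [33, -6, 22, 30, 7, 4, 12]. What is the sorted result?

Build heap: [33, 30, 22, -6, 7, 4, 12]
Extract 33: [30, 12, 22, -6, 7, 4, 33]
Extract 30: [22, 12, 4, -6, 7, 30, 33]
Extract 22: [12, 7, 4, -6, 22, 30, 33]
Extract 12: [7, -6, 4, 12, 22, 30, 33]
Extract 7: [4, -6, 7, 12, 22, 30, 33]
Extract 4: [-6, 4, 7, 12, 22, 30, 33]


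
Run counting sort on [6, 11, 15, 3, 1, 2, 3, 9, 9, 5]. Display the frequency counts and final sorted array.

Count array: [0, 1, 1, 2, 0, 1, 1, 0, 0, 2, 0, 1, 0, 0, 0, 1]
(count[i] = number of elements equal to i)
Cumulative count: [0, 1, 2, 4, 4, 5, 6, 6, 6, 8, 8, 9, 9, 9, 9, 10]
Sorted: [1, 2, 3, 3, 5, 6, 9, 9, 11, 15]


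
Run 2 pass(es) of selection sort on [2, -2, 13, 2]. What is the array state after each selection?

Pass 1: Select minimum -2 at index 1, swap -> [-2, 2, 13, 2]
Pass 2: Select minimum 2 at index 1, swap -> [-2, 2, 13, 2]


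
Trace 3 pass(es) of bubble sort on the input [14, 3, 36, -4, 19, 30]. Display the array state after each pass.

After pass 1: [3, 14, -4, 19, 30, 36] (4 swaps)
After pass 2: [3, -4, 14, 19, 30, 36] (1 swaps)
After pass 3: [-4, 3, 14, 19, 30, 36] (1 swaps)
Total swaps: 6


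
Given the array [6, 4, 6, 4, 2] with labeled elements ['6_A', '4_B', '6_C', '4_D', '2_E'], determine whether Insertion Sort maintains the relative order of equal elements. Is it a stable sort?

Trace Insertion Sort on the labeled array (the key is the number; the letter only tracks identity):
  Insert 4_B at index 0: [4_B, 6_A, 6_C, 4_D, 2_E]
  Insert 6_C at index 2: [4_B, 6_A, 6_C, 4_D, 2_E]
  Insert 4_D at index 1: [4_B, 4_D, 6_A, 6_C, 2_E]
  Insert 2_E at index 0: [2_E, 4_B, 4_D, 6_A, 6_C]
Final order: [2_E, 4_B, 4_D, 6_A, 6_C]
Equal keys:
  value 4: originally 4_B, 4_D; after sorting 4_B, 4_D -> order preserved
  value 6: originally 6_A, 6_C; after sorting 6_A, 6_C -> order preserved
All equal keys kept their original relative order. Insertion Sort is stable: elements are shifted only while they are strictly greater than the key, so a key is inserted after any equal elements already placed.
Answer: Stable


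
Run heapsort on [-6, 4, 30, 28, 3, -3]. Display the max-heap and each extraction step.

Build heap: [30, 28, -3, 4, 3, -6]
Extract 30: [28, 4, -3, -6, 3, 30]
Extract 28: [4, 3, -3, -6, 28, 30]
Extract 4: [3, -6, -3, 4, 28, 30]
Extract 3: [-3, -6, 3, 4, 28, 30]
Extract -3: [-6, -3, 3, 4, 28, 30]


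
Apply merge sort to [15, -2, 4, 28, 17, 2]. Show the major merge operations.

Divide and conquer:
  Merge [-2] + [4] -> [-2, 4]
  Merge [15] + [-2, 4] -> [-2, 4, 15]
  Merge [17] + [2] -> [2, 17]
  Merge [28] + [2, 17] -> [2, 17, 28]
  Merge [-2, 4, 15] + [2, 17, 28] -> [-2, 2, 4, 15, 17, 28]


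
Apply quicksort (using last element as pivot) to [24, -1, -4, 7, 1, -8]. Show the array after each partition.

Partition 1: pivot=-8 at index 0 -> [-8, -1, -4, 7, 1, 24]
Partition 2: pivot=24 at index 5 -> [-8, -1, -4, 7, 1, 24]
Partition 3: pivot=1 at index 3 -> [-8, -1, -4, 1, 7, 24]
Partition 4: pivot=-4 at index 1 -> [-8, -4, -1, 1, 7, 24]


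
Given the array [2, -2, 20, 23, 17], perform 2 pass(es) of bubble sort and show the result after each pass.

After pass 1: [-2, 2, 20, 17, 23] (2 swaps)
After pass 2: [-2, 2, 17, 20, 23] (1 swaps)
Total swaps: 3


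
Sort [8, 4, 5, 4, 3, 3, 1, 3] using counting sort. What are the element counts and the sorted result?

Count array: [0, 1, 0, 3, 2, 1, 0, 0, 1]
(count[i] = number of elements equal to i)
Cumulative count: [0, 1, 1, 4, 6, 7, 7, 7, 8]
Sorted: [1, 3, 3, 3, 4, 4, 5, 8]


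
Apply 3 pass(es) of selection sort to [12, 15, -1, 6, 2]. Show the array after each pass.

Pass 1: Select minimum -1 at index 2, swap -> [-1, 15, 12, 6, 2]
Pass 2: Select minimum 2 at index 4, swap -> [-1, 2, 12, 6, 15]
Pass 3: Select minimum 6 at index 3, swap -> [-1, 2, 6, 12, 15]


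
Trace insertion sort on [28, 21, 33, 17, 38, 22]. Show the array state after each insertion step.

First element 28 is already 'sorted'
Insert 21: shifted 1 elements -> [21, 28, 33, 17, 38, 22]
Insert 33: shifted 0 elements -> [21, 28, 33, 17, 38, 22]
Insert 17: shifted 3 elements -> [17, 21, 28, 33, 38, 22]
Insert 38: shifted 0 elements -> [17, 21, 28, 33, 38, 22]
Insert 22: shifted 3 elements -> [17, 21, 22, 28, 33, 38]


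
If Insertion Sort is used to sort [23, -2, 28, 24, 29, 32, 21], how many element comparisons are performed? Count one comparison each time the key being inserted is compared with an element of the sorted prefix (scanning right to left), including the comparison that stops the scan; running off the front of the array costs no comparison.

Insert -2: 23 > -2 (shift), reached front = 1 comparison(s) -> [-2, 23, 28, 24, 29, 32, 21]
Insert 28: 23 <= 28 (stop) = 1 comparison(s) -> [-2, 23, 28, 24, 29, 32, 21]
Insert 24: 28 > 24 (shift), 23 <= 24 (stop) = 2 comparison(s) -> [-2, 23, 24, 28, 29, 32, 21]
Insert 29: 28 <= 29 (stop) = 1 comparison(s) -> [-2, 23, 24, 28, 29, 32, 21]
Insert 32: 29 <= 32 (stop) = 1 comparison(s) -> [-2, 23, 24, 28, 29, 32, 21]
Insert 21: 32 > 21 (shift), 29 > 21 (shift), 28 > 21 (shift), 24 > 21 (shift), 23 > 21 (shift), -2 <= 21 (stop) = 6 comparison(s) -> [-2, 21, 23, 24, 28, 29, 32]
Total comparisons: 1 + 1 + 2 + 1 + 1 + 6 = 12


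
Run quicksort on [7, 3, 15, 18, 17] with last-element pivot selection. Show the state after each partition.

Partition 1: pivot=17 at index 3 -> [7, 3, 15, 17, 18]
Partition 2: pivot=15 at index 2 -> [7, 3, 15, 17, 18]
Partition 3: pivot=3 at index 0 -> [3, 7, 15, 17, 18]


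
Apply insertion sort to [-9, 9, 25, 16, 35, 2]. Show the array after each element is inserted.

First element -9 is already 'sorted'
Insert 9: shifted 0 elements -> [-9, 9, 25, 16, 35, 2]
Insert 25: shifted 0 elements -> [-9, 9, 25, 16, 35, 2]
Insert 16: shifted 1 elements -> [-9, 9, 16, 25, 35, 2]
Insert 35: shifted 0 elements -> [-9, 9, 16, 25, 35, 2]
Insert 2: shifted 4 elements -> [-9, 2, 9, 16, 25, 35]


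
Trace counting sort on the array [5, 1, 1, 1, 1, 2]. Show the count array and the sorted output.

Count array: [0, 4, 1, 0, 0, 1]
(count[i] = number of elements equal to i)
Cumulative count: [0, 4, 5, 5, 5, 6]
Sorted: [1, 1, 1, 1, 2, 5]


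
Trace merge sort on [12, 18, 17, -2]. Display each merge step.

Divide and conquer:
  Merge [12] + [18] -> [12, 18]
  Merge [17] + [-2] -> [-2, 17]
  Merge [12, 18] + [-2, 17] -> [-2, 12, 17, 18]


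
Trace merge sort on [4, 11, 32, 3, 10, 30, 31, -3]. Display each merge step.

Divide and conquer:
  Merge [4] + [11] -> [4, 11]
  Merge [32] + [3] -> [3, 32]
  Merge [4, 11] + [3, 32] -> [3, 4, 11, 32]
  Merge [10] + [30] -> [10, 30]
  Merge [31] + [-3] -> [-3, 31]
  Merge [10, 30] + [-3, 31] -> [-3, 10, 30, 31]
  Merge [3, 4, 11, 32] + [-3, 10, 30, 31] -> [-3, 3, 4, 10, 11, 30, 31, 32]


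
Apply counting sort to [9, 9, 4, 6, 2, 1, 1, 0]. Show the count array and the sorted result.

Count array: [1, 2, 1, 0, 1, 0, 1, 0, 0, 2]
(count[i] = number of elements equal to i)
Cumulative count: [1, 3, 4, 4, 5, 5, 6, 6, 6, 8]
Sorted: [0, 1, 1, 2, 4, 6, 9, 9]


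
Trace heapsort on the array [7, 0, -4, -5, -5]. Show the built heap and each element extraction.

Build heap: [7, 0, -4, -5, -5]
Extract 7: [0, -5, -4, -5, 7]
Extract 0: [-4, -5, -5, 0, 7]
Extract -4: [-5, -5, -4, 0, 7]
Extract -5: [-5, -5, -4, 0, 7]


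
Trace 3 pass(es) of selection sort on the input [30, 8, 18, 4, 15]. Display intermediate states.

Pass 1: Select minimum 4 at index 3, swap -> [4, 8, 18, 30, 15]
Pass 2: Select minimum 8 at index 1, swap -> [4, 8, 18, 30, 15]
Pass 3: Select minimum 15 at index 4, swap -> [4, 8, 15, 30, 18]


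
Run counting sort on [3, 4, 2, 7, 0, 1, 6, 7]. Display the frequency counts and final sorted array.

Count array: [1, 1, 1, 1, 1, 0, 1, 2]
(count[i] = number of elements equal to i)
Cumulative count: [1, 2, 3, 4, 5, 5, 6, 8]
Sorted: [0, 1, 2, 3, 4, 6, 7, 7]
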